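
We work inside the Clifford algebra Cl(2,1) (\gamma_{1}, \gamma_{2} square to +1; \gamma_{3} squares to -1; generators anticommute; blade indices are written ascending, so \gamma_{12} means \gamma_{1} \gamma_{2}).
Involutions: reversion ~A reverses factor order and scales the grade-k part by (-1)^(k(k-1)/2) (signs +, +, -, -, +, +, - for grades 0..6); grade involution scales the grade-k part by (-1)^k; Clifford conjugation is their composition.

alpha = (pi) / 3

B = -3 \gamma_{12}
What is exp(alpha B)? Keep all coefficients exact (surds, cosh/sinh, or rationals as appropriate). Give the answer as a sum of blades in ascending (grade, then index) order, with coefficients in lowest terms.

B^2 = (-3)^2*(\gamma_{12})^2 = 9*(-1) = -9 (a basis 2-blade squares to minus the product of its generators' squares).
B^2 = -9 — the series telescopes trigonometrically here: l = 3, alpha*l = \pi, so exp(alpha B) = cos(\pi) + (sin(\pi)/3)*B = -1 + (0)*B.
Answer: -1


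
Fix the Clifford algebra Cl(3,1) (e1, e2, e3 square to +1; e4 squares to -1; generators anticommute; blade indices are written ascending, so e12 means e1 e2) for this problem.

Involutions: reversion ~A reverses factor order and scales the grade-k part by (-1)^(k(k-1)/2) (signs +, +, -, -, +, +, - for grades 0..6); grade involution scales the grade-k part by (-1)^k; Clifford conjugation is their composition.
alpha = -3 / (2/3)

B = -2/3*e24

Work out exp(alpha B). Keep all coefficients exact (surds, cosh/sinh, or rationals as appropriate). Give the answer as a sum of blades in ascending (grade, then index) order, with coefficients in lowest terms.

B^2 = (-2/3)^2*(e24)^2 = 4/9*(+1) = 4/9 (a basis 2-blade squares to minus the product of its generators' squares).
B^2 = 4/9 — B^2 > 0, so the exponential closes hyperbolically: l = 2/3, alpha*l = -3, so exp(alpha B) = cosh(-3) + (sinh(-3)/(2/3))*B = cosh(3) + (-3*sinh(3)/2)*B.
Answer: cosh(3) + sinh(3)*e24


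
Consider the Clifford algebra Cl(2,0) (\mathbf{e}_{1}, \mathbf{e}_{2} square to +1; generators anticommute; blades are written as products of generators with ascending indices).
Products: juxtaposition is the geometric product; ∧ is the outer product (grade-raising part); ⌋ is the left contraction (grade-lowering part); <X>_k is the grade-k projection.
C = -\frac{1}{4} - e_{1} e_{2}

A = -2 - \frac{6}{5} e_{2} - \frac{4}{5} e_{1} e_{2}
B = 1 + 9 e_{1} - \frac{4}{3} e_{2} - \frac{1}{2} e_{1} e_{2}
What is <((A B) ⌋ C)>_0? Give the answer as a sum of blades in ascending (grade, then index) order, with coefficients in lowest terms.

step 1: -\frac{4}{5} - \frac{263}{15} e_{1} + \frac{26}{3} e_{2} + 11 e_{1} e_{2}
step 2: \frac{56}{5} + \frac{26}{3} e_{1} + \frac{263}{15} e_{2} + \frac{4}{5} e_{1} e_{2}
step 3: \frac{56}{5}
Answer: \frac{56}{5}


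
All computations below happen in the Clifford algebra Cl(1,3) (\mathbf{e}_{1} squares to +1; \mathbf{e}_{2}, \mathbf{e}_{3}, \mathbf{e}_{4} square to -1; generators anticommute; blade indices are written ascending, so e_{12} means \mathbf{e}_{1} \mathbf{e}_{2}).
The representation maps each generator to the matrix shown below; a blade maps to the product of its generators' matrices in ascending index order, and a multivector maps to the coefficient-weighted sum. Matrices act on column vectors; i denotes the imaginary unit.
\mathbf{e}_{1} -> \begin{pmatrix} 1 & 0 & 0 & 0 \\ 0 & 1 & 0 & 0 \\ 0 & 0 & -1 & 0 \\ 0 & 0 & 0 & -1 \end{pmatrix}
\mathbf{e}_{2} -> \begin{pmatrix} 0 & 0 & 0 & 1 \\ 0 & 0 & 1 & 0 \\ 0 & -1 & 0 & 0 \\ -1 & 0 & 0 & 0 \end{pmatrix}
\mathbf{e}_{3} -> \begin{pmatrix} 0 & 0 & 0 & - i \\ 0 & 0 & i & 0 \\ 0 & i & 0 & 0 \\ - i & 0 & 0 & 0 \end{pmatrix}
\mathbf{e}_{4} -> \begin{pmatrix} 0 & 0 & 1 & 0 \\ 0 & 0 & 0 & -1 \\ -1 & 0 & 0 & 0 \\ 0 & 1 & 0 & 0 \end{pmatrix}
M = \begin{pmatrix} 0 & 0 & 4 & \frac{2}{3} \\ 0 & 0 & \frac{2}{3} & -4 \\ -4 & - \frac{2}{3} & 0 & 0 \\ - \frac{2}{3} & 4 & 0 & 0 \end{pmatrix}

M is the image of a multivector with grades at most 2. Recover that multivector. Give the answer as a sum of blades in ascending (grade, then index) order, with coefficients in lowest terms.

Method: the blade images are trace-orthogonal — tr(rho(e_A) rho(e_B)^-1) = 4 if A = B and 0 otherwise — and rho(e_A)^-1 = (e_A)^2 * rho(e_A) with (e_A)^2 = +1 or -1, so the coefficient of e_A in the preimage is (e_A)^2 * tr(M rho(e_A))/4.
Nonzero projections over blades of grade <= 2: e_{2}: (e_{2})^2 = -1, tr(M rho(e_{2})) = - \frac{8}{3}, coefficient \frac{2}{3}; e_{4}: (e_{4})^2 = -1, tr(M rho(e_{4})) = -16, coefficient 4. Every other blade of grade <= 2 projects to 0.
Answer: \frac{2}{3} e_{2} + 4 e_{4}


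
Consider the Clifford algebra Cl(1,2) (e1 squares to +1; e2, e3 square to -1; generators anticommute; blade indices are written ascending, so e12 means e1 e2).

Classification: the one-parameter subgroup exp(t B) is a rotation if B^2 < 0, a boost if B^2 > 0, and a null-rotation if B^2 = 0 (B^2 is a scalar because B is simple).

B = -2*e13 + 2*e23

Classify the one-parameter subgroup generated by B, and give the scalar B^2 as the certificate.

B^2 term by term: the squares give (-2)^2*(e13)^2 + (2)^2*(e23)^2 = 4*(+1) + 4*(-1) = 0 (each basis 2-blade squares to minus the product of its generators' squares); cross terms between blades sharing an index anticommute and cancel. So B^2 = 0.
Answer: null-rotation, certificate B^2 = 0. No conjugation can change B^2 = 0; the sign gives the class.


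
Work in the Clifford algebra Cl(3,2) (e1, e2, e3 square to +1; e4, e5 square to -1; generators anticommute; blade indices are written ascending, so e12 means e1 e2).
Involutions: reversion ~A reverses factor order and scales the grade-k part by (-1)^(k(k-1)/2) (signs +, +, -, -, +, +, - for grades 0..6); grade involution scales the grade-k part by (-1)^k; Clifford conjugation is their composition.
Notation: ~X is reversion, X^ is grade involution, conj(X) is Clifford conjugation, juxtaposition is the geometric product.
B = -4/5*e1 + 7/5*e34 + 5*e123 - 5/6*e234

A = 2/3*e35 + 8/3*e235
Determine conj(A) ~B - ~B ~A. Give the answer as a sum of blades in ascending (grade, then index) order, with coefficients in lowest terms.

first term: -40/3*e15 + 142/45*e45 - 10/3*e125 + 8/15*e135 - 193/45*e245 + 32/15*e1235
second term: -40/3*e15 + 58/45*e45 + 10/3*e125 + 8/15*e135 - 143/45*e245 + 32/15*e1235
Answer: 28/15*e45 - 20/3*e125 - 10/9*e245


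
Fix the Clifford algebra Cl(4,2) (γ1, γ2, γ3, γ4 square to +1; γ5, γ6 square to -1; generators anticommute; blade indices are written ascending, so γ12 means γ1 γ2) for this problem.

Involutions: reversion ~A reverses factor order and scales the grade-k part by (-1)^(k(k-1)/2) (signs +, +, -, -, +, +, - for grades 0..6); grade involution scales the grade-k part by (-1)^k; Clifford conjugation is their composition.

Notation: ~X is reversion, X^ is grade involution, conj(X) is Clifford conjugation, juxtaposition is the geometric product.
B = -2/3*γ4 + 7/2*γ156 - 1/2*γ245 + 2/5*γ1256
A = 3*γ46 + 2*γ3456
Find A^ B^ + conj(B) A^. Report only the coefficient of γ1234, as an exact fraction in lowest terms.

first term: -2*γ6 + 7*γ134 - 21/2*γ145 + γ236 + 3/2*γ256 + 4/3*γ356 - 4/5*γ1234 + 6/5*γ1245
second term: 2*γ6 - 7*γ134 - 21/2*γ145 - γ236 + 3/2*γ256 - 4/3*γ356 - 4/5*γ1234 - 6/5*γ1245
Answer: -8/5


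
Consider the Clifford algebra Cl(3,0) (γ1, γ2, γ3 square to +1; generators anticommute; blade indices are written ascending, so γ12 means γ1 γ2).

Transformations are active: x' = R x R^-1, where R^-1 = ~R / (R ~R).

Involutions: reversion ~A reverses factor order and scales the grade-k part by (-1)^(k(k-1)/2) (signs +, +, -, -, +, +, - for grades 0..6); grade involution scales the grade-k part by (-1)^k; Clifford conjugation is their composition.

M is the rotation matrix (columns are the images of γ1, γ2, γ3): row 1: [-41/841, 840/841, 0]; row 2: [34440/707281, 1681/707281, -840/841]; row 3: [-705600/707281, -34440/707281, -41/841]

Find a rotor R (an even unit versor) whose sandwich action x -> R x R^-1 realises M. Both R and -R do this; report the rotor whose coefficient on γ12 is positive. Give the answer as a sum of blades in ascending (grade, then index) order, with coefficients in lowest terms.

Method: write R = a + b12*γ12 + b13*γ13 + b23*γ23 with a^2 + b12^2 + b13^2 + b23^2 = 1 (so R^-1 = ~R). Expanding the columns R e_j ~R gives tr M = 4a^2 - 1 and, from the antisymmetric part, M21 - M12 = -4a*b12, M13 - M31 = 4a*b13, M32 - M23 = -4a*b23.
Here tr M = -67281/707281, so a^2 = (1 + tr M)/4 = 160000/707281 and a = ±400/841. Taking a = 400/841: M21 - M12 = -672000/707281, M13 - M31 = 705600/707281, M32 - M23 = 672000/707281, giving b12 = 420/841, b13 = 441/841, b23 = -420/841, i.e. R = 400/841 + 420/841*γ12 + 441/841*γ13 - 420/841*γ23.
Its γ12 coefficient is already positive.
Answer: 400/841 + 420/841*γ12 + 441/841*γ13 - 420/841*γ23. Why the constraint matters: R and -R act identically through the sandwich — M has trace -67281/707281 either way — so only the sign condition on γ12 picks one of the two preimages.


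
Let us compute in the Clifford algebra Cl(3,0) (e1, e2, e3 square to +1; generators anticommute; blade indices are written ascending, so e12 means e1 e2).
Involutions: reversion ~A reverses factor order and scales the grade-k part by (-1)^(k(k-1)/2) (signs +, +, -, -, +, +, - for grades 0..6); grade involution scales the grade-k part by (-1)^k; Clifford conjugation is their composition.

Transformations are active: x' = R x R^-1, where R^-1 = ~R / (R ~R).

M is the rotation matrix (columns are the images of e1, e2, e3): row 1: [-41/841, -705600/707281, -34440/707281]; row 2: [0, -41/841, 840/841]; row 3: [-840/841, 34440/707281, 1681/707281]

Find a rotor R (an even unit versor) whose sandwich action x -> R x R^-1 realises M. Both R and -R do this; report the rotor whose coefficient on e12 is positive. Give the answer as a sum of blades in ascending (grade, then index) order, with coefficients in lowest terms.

Method: write R = a + b12*e12 + b13*e13 + b23*e23 with a^2 + b12^2 + b13^2 + b23^2 = 1 (so R^-1 = ~R). Expanding the columns R e_j ~R gives tr M = 4a^2 - 1 and, from the antisymmetric part, M21 - M12 = -4a*b12, M13 - M31 = 4a*b13, M32 - M23 = -4a*b23.
Here tr M = -67281/707281, so a^2 = (1 + tr M)/4 = 160000/707281 and a = ±400/841. Taking a = 400/841: M21 - M12 = 705600/707281, M13 - M31 = 672000/707281, M32 - M23 = -672000/707281, giving b12 = -441/841, b13 = 420/841, b23 = 420/841, i.e. R = 400/841 - 441/841*e12 + 420/841*e13 + 420/841*e23.
Its e12 coefficient is negative, so report the other preimage -R.
Answer: -400/841 + 441/841*e12 - 420/841*e13 - 420/841*e23. Note: both R and -R realise this M (trace -67281/707281); the covering map identifies them, and the e12-coefficient sign is the tie-breaker.


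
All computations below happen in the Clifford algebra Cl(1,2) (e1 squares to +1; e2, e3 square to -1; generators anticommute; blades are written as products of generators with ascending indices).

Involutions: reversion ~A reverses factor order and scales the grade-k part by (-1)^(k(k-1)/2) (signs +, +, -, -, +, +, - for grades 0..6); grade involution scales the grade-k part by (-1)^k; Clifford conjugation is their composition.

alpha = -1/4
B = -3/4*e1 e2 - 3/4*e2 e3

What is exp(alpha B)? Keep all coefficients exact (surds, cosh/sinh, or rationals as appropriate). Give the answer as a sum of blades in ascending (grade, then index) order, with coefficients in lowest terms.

B^2 term by term: the squares give (-3/4)^2*(e1 e2)^2 + (-3/4)^2*(e2 e3)^2 = 9/16*(+1) + 9/16*(-1) = 0 (each basis 2-blade squares to minus the product of its generators' squares); cross terms between blades sharing an index anticommute and cancel. So B^2 = 0.
B^2 = 0, hence only two terms survive: exp(alpha B) = 1 + alpha B (parabolic case).
Answer: 1 + 3/16*e1 e2 + 3/16*e2 e3


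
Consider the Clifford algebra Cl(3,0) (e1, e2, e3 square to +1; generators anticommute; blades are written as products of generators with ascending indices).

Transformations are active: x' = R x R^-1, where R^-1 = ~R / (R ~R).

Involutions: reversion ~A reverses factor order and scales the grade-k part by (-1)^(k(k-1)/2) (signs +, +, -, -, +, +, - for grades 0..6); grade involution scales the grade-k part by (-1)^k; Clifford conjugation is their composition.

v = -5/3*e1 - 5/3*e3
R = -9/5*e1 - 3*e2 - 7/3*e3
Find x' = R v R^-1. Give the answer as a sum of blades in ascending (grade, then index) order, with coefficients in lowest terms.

~R = -9/5*e1 - 3*e2 - 7/3*e3, and R ~R = 3979/225, so R^-1 = ~R / (3979/225).
R v = 62/9 - 5*e1 e2 - 8/9*e1 e3 + 5*e2 e3
Answer: 3155/11937*e1 - 9300/3979*e2 - 1805/11937*e3


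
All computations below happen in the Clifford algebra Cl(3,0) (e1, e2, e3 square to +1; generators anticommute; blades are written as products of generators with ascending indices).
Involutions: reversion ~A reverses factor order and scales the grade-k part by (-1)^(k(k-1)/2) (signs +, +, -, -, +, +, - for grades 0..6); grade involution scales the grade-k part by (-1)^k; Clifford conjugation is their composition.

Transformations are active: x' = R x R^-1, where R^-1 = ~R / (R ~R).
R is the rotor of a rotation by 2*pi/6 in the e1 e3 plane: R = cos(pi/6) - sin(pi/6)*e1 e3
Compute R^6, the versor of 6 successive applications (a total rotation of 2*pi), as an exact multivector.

Half-angle bookkeeping: 6 applications in e1 e3 add up to rotor phase 6*pi/6 = pi, so R^6 = cos(pi) - sin(pi)*e1 e3.
cos(pi) = -1 and sin(pi) = 0, so R^6 = -1. The total rotation 2*pi is 1 full turn, so every vector returns to itself, yet the rotor is -1, on the OTHER sheet of the double cover (an odd number of 2*pi turns).
Answer: -1


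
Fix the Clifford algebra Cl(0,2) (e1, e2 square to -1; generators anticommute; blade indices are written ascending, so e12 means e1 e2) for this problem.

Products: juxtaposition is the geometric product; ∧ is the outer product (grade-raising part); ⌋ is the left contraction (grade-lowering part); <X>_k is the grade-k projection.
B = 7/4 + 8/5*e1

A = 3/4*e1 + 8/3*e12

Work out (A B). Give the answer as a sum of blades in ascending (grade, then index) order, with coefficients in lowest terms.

step 1: -6/5 + 21/16*e1 + 64/15*e2 + 14/3*e12
Answer: -6/5 + 21/16*e1 + 64/15*e2 + 14/3*e12


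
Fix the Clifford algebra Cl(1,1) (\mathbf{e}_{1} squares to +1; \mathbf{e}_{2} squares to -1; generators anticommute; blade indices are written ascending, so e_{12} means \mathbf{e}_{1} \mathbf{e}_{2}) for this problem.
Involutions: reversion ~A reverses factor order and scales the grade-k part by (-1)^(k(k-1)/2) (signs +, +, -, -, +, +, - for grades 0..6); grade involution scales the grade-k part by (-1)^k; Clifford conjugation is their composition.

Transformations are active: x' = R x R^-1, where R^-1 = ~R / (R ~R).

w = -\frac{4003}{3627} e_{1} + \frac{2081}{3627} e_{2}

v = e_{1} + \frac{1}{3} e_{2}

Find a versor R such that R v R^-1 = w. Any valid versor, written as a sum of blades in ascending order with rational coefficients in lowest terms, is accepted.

Since q(v) = q(w) = \frac{8}{9}, the sum R = v + w = -\frac{376}{3627} e_{1} + \frac{3290}{3627} e_{2} does the job whenever invertible.
Answer: -\frac{376}{3627} e_{1} + \frac{3290}{3627} e_{2}


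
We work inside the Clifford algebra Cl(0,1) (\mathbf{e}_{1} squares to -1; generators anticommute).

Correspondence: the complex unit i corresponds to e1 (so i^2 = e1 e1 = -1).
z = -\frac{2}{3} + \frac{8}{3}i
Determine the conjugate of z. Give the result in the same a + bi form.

In blades: z = -\frac{2}{3} + \frac{8}{3} e_{1}.
Conjugation here is Clifford conjugation: the scalar is fixed and the grade-1 and grade-2 blades all flip sign, giving -\frac{2}{3} - \frac{8}{3} e_{1}; translating back:
Answer: -\frac{2}{3} - \frac{8}{3}i


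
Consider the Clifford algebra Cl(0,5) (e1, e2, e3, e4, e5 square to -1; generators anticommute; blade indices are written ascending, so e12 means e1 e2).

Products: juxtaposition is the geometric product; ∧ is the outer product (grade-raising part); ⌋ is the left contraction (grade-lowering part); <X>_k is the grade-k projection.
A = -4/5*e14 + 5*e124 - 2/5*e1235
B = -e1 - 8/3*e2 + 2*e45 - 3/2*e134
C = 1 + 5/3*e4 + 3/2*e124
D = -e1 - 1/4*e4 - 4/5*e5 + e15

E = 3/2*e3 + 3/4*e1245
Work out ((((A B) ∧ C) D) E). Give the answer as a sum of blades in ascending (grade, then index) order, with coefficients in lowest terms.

step 1: 6/5*e3 + 4/5*e4 - 40/3*e14 + 8/5*e15 + 15/2*e23 + 5*e24 - 32/15*e124 - 10*e125 - 16/15*e135 + 2/5*e235 - 3/5*e245 - 4/5*e1234
step 2: 6/5*e3 + 4/5*e4 - 40/3*e14 + 8/5*e15 + 15/2*e23 + 5*e24 + 2*e34 - 32/15*e124 - 10*e125 - 16/15*e135 - 8/3*e145 + 25/2*e234 + 2/5*e235 - 3/5*e245 + e1234 + 50/3*e1245 + 16/9*e1345 - 2/3*e2345
step 3: -7/5 - 154/75*e1 - 35/4*e2 - 17/30*e3 + 32/3*e4 - 8/5*e5 - 128/15*e12 + 26/75*e13 - 4/3*e14 + 2/3*e15 + 689/200*e23 - 482/25*e24 - 197/20*e25 - 187/90*e34 - 152/75*e35 - 416/25*e45 - 137/20*e123 + 116/15*e124 - 25/6*e125 - 26/45*e134 - 74/45*e135 + 154/15*e145 - 409/120*e234 - 35/6*e235 - 278/15*e245 - 152/45*e345 + 79/6*e1234 + 79/10*e1235 + 541/150*e1245 + 26/15*e1345 - 89/10*e2345 - 379/30*e12345
step 4: 711/200 + 669/50*e1 + 1013/400*e2 - 463/40*e3 + 1/120*e4 + 69/25*e5 + 4551/200*e12 + 719/200*e13 - 1981/240*e14 + 1799/150*e15 - 473/40*e23 - 449/80*e24 - 39/4*e25 - 877/40*e34 + 491/40*e35 + 172/15*e45 - 154/15*e123 + 371/20*e124 + 77/20*e125 - 19/8*e134 + 249/160*e135 - 733/80*e145 + 4523/150*e234 + 1721/120*e235 + 1489/100*e245 - 7929/400*e345 - 328/25*e1234 + 937/120*e1235 + 179/10*e1245 + 14387/800*e1345 - 1403/50*e2345 + 997/200*e12345
Answer: 711/200 + 669/50*e1 + 1013/400*e2 - 463/40*e3 + 1/120*e4 + 69/25*e5 + 4551/200*e12 + 719/200*e13 - 1981/240*e14 + 1799/150*e15 - 473/40*e23 - 449/80*e24 - 39/4*e25 - 877/40*e34 + 491/40*e35 + 172/15*e45 - 154/15*e123 + 371/20*e124 + 77/20*e125 - 19/8*e134 + 249/160*e135 - 733/80*e145 + 4523/150*e234 + 1721/120*e235 + 1489/100*e245 - 7929/400*e345 - 328/25*e1234 + 937/120*e1235 + 179/10*e1245 + 14387/800*e1345 - 1403/50*e2345 + 997/200*e12345


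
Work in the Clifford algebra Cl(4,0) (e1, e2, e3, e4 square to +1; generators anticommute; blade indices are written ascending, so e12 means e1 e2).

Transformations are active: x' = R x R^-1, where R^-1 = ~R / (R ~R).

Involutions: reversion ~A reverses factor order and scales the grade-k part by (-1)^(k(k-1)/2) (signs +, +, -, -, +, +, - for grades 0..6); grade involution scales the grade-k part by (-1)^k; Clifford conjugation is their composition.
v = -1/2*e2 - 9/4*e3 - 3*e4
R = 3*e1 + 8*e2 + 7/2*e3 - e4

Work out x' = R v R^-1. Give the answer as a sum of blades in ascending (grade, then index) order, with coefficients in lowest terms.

~R = 3*e1 + 8*e2 + 7/2*e3 - e4, and R ~R = 345/4, so R^-1 = ~R / (345/4).
R v = -71/8 - 3/2*e12 - 27/4*e13 - 9*e14 - 65/4*e23 - 49/2*e24 - 51/4*e34
Answer: -71/115*e1 - 791/690*e2 + 2111/1380*e3 + 1106/345*e4


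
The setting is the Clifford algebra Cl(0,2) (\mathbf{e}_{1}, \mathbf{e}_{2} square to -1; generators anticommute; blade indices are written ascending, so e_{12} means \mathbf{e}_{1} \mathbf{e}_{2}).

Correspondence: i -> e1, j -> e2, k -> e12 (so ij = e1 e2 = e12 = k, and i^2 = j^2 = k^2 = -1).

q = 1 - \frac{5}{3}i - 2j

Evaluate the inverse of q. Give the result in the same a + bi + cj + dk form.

In blades: q = 1 - \frac{5}{3} e_{1} - 2 e_{2}.
With qbar = 1 + \frac{5}{3} e_{1} + 2 e_{2} (scalar fixed, mapped units negated), q qbar = \frac{70}{9} (the sum of squared coefficients), so q^-1 = qbar / (\frac{70}{9}) = \frac{9}{70} + \frac{3}{14} e_{1} + \frac{9}{35} e_{2}; translating back:
Answer: \frac{9}{70} + \frac{3}{14}i + \frac{9}{35}j


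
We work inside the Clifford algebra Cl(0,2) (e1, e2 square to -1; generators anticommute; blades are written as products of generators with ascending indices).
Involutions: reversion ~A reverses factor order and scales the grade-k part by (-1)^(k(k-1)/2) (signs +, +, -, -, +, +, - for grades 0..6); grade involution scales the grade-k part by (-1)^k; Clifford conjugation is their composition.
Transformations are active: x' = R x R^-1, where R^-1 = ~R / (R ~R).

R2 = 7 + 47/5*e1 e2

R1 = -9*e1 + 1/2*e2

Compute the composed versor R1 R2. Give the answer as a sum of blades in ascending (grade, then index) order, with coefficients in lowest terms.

Distribute over the terms of R1 (each basis-blade product reordered to ascending indices, repeated generators contracted through their squares):
(-9*e1) R2 = -63*e1 + 423/5*e2
(1/2*e2) R2 = 47/10*e1 + 7/2*e2
Summing the partial products and collecting blades:
Answer: -583/10*e1 + 881/10*e2


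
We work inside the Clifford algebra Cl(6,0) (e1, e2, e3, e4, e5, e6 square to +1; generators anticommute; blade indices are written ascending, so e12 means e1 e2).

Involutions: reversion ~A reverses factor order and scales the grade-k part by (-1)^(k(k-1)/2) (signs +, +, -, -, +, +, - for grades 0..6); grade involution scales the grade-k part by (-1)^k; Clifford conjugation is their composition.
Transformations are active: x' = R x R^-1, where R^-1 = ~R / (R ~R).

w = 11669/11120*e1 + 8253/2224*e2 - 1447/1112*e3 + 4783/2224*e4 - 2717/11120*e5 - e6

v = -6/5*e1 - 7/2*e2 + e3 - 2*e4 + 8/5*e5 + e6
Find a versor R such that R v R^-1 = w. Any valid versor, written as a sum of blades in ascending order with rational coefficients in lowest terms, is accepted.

The midline construction: v and w both square to 89/4, so reflecting in their sum -335/2224*e1 + 469/2224*e2 - 335/1112*e3 + 335/2224*e4 + 3015/2224*e5 exchanges them.
Answer: -335/2224*e1 + 469/2224*e2 - 335/1112*e3 + 335/2224*e4 + 3015/2224*e5


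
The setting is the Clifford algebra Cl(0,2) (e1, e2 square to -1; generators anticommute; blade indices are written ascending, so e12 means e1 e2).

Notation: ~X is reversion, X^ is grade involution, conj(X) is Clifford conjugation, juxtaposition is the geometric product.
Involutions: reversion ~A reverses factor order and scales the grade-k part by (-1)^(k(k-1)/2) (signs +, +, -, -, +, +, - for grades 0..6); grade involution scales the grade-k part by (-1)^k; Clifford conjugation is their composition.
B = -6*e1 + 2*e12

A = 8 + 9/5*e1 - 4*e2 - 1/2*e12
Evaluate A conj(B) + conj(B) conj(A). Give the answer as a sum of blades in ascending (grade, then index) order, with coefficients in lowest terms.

first term: -59/5 + 56*e1 + 3/5*e2 + 8*e12
second term: 59/5 + 56*e1 + 3/5*e2 + 8*e12
Answer: 112*e1 + 6/5*e2 + 16*e12


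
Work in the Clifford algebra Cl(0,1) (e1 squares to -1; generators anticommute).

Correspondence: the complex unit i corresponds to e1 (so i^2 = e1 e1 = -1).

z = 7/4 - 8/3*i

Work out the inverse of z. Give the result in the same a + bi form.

In blades: z = 7/4 - 8/3*e1.
With qbar = 7/4 + 8/3*e1 (scalar fixed, mapped units negated), z qbar = 1465/144 (the sum of squared coefficients), so z^-1 = qbar / (1465/144) = 252/1465 + 384/1465*e1; translating back:
Answer: 252/1465 + 384/1465*i


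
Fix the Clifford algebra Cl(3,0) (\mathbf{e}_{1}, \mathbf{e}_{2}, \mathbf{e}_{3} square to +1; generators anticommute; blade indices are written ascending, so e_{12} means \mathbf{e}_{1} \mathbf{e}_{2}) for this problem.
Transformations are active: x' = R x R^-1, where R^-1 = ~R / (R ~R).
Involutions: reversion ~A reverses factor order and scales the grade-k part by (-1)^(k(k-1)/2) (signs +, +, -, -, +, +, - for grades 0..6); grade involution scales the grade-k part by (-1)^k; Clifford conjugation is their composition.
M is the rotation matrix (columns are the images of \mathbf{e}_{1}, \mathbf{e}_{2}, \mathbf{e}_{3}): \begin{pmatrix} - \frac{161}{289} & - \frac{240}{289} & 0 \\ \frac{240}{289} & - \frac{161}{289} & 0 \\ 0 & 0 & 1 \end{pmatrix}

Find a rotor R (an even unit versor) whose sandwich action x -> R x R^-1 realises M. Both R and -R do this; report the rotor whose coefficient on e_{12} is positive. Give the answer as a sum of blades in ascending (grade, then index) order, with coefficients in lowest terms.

Method: write R = a + b12*e_{12} + b13*e_{13} + b23*e_{23} with a^2 + b12^2 + b13^2 + b23^2 = 1 (so R^-1 = ~R). Expanding the columns R e_j ~R gives tr M = 4a^2 - 1 and, from the antisymmetric part, M21 - M12 = -4a*b12, M13 - M31 = 4a*b13, M32 - M23 = -4a*b23.
Here tr M = -\frac{33}{289}, so a^2 = (1 + tr M)/4 = \frac{64}{289} and a = ±\frac{8}{17}. Taking a = \frac{8}{17}: M21 - M12 = \frac{480}{289}, M13 - M31 = 0, M32 - M23 = 0, giving b12 = -\frac{15}{17}, b13 = 0, b23 = 0, i.e. R = \frac{8}{17} - \frac{15}{17} e_{12}.
Its e_{12} coefficient is negative, so report the other preimage -R.
Answer: -\frac{8}{17} + \frac{15}{17} e_{12}. Sheet selection: the two-to-one cover makes ±R indistinguishable at the matrix level (trace -\frac{33}{289}), so uniqueness comes from the required sign on e_{12}.


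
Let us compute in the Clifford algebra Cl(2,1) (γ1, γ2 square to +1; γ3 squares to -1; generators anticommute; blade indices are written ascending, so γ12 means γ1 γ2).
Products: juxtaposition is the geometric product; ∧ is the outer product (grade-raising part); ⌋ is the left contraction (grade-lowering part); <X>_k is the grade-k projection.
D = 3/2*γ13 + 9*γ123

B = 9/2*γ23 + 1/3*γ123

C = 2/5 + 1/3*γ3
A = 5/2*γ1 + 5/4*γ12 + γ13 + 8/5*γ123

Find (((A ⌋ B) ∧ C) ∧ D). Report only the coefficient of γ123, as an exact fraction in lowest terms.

step 1: 8/15 - 1/3*γ2 - 5/12*γ3 + 5/6*γ23
step 2: 16/75 - 2/15*γ2 + 1/90*γ3 + 2/9*γ23
step 3: 8/25*γ13 + 53/25*γ123
Answer: 53/25


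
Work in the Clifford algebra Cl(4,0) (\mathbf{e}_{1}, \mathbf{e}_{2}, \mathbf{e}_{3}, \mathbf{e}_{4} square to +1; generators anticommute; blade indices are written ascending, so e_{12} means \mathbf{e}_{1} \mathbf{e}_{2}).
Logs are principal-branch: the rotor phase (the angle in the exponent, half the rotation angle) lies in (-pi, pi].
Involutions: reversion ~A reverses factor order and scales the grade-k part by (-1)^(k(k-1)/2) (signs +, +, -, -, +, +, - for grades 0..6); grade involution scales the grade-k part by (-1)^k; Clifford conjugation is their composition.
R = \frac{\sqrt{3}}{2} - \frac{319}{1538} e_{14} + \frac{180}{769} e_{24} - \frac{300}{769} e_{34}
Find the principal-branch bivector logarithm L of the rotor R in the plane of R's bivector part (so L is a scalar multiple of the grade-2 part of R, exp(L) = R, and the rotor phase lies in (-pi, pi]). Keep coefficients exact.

The scalar part of R is \frac{\sqrt{3}}{2}, so the principal-branch rotor phase is pinned; divide the bivector part by its sine to get the unit plane — L is the phase times that plane.
Concretely: cos(phase) = \frac{\sqrt{3}}{2} gives phase = ±\frac{\pi}{6}, and since phase/sin(phase) is even the sign is immaterial: L = (phase/sin(phase)) * <R>_2 = (\frac{\pi}{3}) * <R>_2.
Answer: - \frac{319 \pi}{4614} e_{14} + \frac{60 \pi}{769} e_{24} - \frac{100 \pi}{769} e_{34}


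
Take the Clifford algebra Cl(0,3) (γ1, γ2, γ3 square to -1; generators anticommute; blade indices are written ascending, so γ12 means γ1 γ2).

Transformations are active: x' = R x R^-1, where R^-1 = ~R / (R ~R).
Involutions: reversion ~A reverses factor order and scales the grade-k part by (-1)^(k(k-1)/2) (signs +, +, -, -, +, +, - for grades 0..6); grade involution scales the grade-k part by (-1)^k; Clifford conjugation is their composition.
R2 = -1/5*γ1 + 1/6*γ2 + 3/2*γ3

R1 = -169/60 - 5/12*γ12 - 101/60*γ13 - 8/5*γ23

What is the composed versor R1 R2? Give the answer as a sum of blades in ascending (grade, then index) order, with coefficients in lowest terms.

Distribute over the terms of R2 (each basis-blade product reordered to ascending indices, repeated generators contracted through their squares):
R1 (-1/5*γ1) = 169/300*γ1 + 1/12*γ2 + 101/300*γ3 + 8/25*γ123
R1 (1/6*γ2) = 5/72*γ1 - 169/360*γ2 - 4/15*γ3 + 101/360*γ123
R1 (3/2*γ3) = 101/40*γ1 + 12/5*γ2 - 169/40*γ3 - 5/8*γ123
Summing the partial products and collecting blades:
Answer: 1421/450*γ1 + 145/72*γ2 - 831/200*γ3 - 11/450*γ123


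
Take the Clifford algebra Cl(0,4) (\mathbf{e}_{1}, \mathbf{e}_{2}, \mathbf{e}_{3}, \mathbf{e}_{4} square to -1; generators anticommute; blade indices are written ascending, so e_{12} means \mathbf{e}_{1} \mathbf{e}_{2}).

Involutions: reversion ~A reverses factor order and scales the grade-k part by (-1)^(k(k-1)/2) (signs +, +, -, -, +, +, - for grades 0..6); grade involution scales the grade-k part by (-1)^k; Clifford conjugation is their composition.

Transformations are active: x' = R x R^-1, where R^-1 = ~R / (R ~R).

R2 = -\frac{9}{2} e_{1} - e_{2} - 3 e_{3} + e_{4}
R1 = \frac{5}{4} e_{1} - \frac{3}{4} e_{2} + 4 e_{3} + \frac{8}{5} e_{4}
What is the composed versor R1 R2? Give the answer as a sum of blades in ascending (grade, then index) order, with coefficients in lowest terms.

Distribute over the terms of R1 (each basis-blade product reordered to ascending indices, repeated generators contracted through their squares):
(\frac{5}{4} e_{1}) R2 = \frac{45}{8} - \frac{5}{4} e_{12} - \frac{15}{4} e_{13} + \frac{5}{4} e_{14}
(-\frac{3}{4} e_{2}) R2 = -\frac{3}{4} - \frac{27}{8} e_{12} + \frac{9}{4} e_{23} - \frac{3}{4} e_{24}
(4 e_{3}) R2 = 12 + 18 e_{13} + 4 e_{23} + 4 e_{34}
(\frac{8}{5} e_{4}) R2 = -\frac{8}{5} + \frac{36}{5} e_{14} + \frac{8}{5} e_{24} + \frac{24}{5} e_{34}
Summing the partial products and collecting blades:
Answer: \frac{611}{40} - \frac{37}{8} e_{12} + \frac{57}{4} e_{13} + \frac{169}{20} e_{14} + \frac{25}{4} e_{23} + \frac{17}{20} e_{24} + \frac{44}{5} e_{34}


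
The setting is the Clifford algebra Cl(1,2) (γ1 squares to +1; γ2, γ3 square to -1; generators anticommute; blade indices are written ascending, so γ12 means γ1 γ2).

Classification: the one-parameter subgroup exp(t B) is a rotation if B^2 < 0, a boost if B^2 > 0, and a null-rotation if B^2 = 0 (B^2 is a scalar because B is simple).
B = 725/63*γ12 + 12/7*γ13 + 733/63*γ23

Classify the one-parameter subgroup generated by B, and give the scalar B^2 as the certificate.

B^2 term by term: the squares give (725/63)^2*(γ12)^2 + (12/7)^2*(γ13)^2 + (733/63)^2*(γ23)^2 = 525625/3969*(+1) + 144/49*(+1) + 537289/3969*(-1) = 0 (each basis 2-blade squares to minus the product of its generators' squares); cross terms between blades sharing an index anticommute and cancel. So B^2 = 0.
Answer: null-rotation, certificate B^2 = 0. The scalar 0 is the complete invariant here: its sign names the subgroup type.


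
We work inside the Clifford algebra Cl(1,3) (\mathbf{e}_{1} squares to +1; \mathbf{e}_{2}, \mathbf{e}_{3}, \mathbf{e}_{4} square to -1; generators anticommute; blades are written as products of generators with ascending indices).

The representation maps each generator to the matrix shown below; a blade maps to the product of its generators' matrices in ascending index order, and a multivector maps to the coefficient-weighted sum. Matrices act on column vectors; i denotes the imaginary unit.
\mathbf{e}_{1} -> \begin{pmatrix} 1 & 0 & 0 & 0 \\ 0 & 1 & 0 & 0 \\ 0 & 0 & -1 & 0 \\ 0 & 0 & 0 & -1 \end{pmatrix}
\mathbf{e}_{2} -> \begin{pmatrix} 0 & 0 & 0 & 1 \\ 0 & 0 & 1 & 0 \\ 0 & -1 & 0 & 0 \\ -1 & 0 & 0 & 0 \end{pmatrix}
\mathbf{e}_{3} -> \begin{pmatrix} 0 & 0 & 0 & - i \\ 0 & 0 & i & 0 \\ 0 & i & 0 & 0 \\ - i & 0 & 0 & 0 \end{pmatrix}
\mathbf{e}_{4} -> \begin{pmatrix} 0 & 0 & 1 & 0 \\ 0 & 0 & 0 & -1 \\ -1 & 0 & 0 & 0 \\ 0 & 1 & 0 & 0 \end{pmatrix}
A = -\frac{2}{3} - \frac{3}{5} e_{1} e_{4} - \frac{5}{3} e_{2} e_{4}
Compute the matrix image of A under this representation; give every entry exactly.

Bivector images (products of the table entries): rho(e_{1} e_{4}) = rho(\mathbf{e}_{1})rho(\mathbf{e}_{4}) = \begin{pmatrix} 0 & 0 & 1 & 0 \\ 0 & 0 & 0 & -1 \\ 1 & 0 & 0 & 0 \\ 0 & -1 & 0 & 0 \end{pmatrix}; rho(e_{2} e_{4}) = rho(\mathbf{e}_{2})rho(\mathbf{e}_{4}) = \begin{pmatrix} 0 & 1 & 0 & 0 \\ -1 & 0 & 0 & 0 \\ 0 & 0 & 0 & 1 \\ 0 & 0 & -1 & 0 \end{pmatrix}.
M = (-\frac{2}{3})*1 + (-\frac{3}{5})*rho(e_{1} e_{4}) + (-\frac{5}{3})*rho(e_{2} e_{4}), summed entrywise (1 is the identity matrix):
Answer: \begin{pmatrix} - \frac{2}{3} & - \frac{5}{3} & - \frac{3}{5} & 0 \\ \frac{5}{3} & - \frac{2}{3} & 0 & \frac{3}{5} \\ - \frac{3}{5} & 0 & - \frac{2}{3} & - \frac{5}{3} \\ 0 & \frac{3}{5} & \frac{5}{3} & - \frac{2}{3} \end{pmatrix}


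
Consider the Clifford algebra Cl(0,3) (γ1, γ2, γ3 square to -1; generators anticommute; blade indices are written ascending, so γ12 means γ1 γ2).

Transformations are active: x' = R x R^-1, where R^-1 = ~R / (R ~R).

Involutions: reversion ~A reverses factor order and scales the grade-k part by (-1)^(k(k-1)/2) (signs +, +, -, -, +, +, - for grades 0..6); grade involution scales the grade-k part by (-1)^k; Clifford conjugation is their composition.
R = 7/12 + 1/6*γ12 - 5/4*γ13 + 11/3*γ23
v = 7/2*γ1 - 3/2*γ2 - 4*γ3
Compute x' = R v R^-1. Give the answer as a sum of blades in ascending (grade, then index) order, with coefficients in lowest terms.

~R = 7/12 - 1/6*γ12 + 5/4*γ13 - 11/3*γ23, and R ~R = 123/8, so R^-1 = ~R / (123/8).
R v = -65/24*γ1 + 115/8*γ2 - 293/24*γ3 + 247/24*γ123
Answer: 148/123*γ1 + 1049/246*γ2 + 811/246*γ3


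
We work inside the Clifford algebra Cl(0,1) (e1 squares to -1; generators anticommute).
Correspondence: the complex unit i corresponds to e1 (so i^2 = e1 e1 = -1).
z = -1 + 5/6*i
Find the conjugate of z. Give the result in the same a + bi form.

In blades: z = -1 + 5/6*e1.
Conjugation here is Clifford conjugation: the scalar is fixed and the grade-1 and grade-2 blades all flip sign, giving -1 - 5/6*e1; translating back:
Answer: -1 - 5/6*i


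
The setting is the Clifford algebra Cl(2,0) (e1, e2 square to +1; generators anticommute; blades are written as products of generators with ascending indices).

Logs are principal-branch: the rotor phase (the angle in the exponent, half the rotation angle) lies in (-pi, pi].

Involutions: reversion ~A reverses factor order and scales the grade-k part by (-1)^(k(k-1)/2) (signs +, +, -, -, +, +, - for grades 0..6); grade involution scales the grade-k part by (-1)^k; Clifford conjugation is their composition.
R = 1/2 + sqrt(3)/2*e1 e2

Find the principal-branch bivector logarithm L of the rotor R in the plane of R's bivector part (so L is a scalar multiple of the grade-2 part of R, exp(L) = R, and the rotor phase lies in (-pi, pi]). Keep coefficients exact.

The scalar part of R is 1/2, which fixes the principal-branch rotor phase; the unit plane is then the bivector part divided by the sine of that phase, and L is that plane scaled by the phase.
Concretely: cos(phase) = 1/2 gives phase = ±pi/3, and since phase/sin(phase) is even the sign is immaterial: L = (phase/sin(phase)) * <R>_2 = (2*sqrt(3)*pi/9) * <R>_2.
Answer: pi/3*e1 e2


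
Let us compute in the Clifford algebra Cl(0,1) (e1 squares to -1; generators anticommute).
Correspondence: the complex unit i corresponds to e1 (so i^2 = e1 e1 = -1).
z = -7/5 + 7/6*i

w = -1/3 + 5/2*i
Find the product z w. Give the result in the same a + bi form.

In blades: z = -7/5 + 7/6*e1, w = -1/3 + 5/2*e1.
Distribute z over w term by term (generator squares from the signature, products reordered to ascending indices): (-7/5)*w = 7/15 - 7/2*e1; (7/6*e1)*w = -35/12 - 7/18*e1.
Sum: -49/20 - 35/9*e1; translating back through the correspondence:
Answer: -49/20 - 35/9*i


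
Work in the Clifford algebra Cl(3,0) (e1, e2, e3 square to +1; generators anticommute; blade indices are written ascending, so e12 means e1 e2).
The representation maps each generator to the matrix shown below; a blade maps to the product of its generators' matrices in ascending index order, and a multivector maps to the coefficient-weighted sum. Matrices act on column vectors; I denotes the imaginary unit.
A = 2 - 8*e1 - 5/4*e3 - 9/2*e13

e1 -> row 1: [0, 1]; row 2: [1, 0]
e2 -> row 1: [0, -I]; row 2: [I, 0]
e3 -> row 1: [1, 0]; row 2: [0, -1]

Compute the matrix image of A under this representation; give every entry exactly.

Bivector images (products of the table entries): rho(e13) = rho(e1)rho(e3) = row 1: [0, -1]; row 2: [1, 0].
M = (2)*1 + (-8)*rho(e1) + (-5/4)*rho(e3) + (-9/2)*rho(e13), summed entrywise (1 is the identity matrix):
Answer: row 1: [3/4, -7/2]; row 2: [-25/2, 13/4]


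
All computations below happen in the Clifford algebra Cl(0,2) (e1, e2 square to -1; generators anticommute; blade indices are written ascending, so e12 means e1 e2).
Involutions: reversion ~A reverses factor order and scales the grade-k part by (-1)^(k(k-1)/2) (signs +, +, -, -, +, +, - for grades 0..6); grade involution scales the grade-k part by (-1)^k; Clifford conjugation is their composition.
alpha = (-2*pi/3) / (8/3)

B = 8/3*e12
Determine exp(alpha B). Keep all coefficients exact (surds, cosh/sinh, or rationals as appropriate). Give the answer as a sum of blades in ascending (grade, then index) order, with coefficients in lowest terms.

B^2 = (8/3)^2*(e12)^2 = 64/9*(-1) = -64/9 (a basis 2-blade squares to minus the product of its generators' squares).
B^2 = -64/9 — the negative square puts this in the circular regime; l = 8/3, alpha*l = -2*pi/3, so exp(alpha B) = cos(-2*pi/3) + (sin(-2*pi/3)/(8/3))*B = -1/2 + (-3*sqrt(3)/16)*B.
Answer: -1/2 - sqrt(3)/2*e12


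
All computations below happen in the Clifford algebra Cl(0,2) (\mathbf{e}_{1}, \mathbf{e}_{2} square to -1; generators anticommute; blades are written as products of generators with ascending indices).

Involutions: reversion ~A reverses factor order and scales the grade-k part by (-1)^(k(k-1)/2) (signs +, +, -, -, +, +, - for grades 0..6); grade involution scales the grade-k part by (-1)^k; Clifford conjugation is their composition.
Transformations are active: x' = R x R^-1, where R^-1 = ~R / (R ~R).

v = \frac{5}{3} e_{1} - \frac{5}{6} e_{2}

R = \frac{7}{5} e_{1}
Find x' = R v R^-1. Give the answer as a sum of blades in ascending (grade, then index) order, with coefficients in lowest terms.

~R = \frac{7}{5} e_{1}, and R ~R = -\frac{49}{25}, so R^-1 = ~R / (-\frac{49}{25}).
R v = -\frac{7}{3} - \frac{7}{6} e_{1} e_{2}
Answer: \frac{5}{3} e_{1} + \frac{5}{6} e_{2}


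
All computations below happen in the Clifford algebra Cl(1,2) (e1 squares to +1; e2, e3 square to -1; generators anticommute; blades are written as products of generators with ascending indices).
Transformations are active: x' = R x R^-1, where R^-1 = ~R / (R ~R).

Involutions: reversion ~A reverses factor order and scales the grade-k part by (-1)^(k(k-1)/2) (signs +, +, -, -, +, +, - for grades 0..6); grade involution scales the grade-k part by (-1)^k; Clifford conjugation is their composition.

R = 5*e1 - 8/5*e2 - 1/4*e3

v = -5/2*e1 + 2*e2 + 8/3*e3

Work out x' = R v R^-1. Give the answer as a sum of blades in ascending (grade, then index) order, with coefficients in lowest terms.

~R = 5*e1 - 8/5*e2 - 1/4*e3, and R ~R = 8951/400, so R^-1 = ~R / (8951/400).
R v = -259/30 + 6*e1 e2 + 305/24*e1 e3 - 113/30*e2 e3
Answer: -72935/53706*e1 - 20554/26853*e2 - 66428/26853*e3


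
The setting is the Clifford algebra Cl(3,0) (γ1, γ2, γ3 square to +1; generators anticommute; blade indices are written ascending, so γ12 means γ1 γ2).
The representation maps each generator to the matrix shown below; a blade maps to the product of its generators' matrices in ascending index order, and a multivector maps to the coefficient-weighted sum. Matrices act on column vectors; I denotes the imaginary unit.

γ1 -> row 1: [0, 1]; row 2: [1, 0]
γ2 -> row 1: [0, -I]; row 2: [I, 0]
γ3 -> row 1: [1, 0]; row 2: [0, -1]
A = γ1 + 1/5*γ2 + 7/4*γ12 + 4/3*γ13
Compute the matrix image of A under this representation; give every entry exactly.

Bivector images (products of the table entries): rho(γ12) = rho(γ1)rho(γ2) = row 1: [I, 0]; row 2: [0, -I]; rho(γ13) = rho(γ1)rho(γ3) = row 1: [0, -1]; row 2: [1, 0].
M = (1)*rho(γ1) + (1/5)*rho(γ2) + (7/4)*rho(γ12) + (4/3)*rho(γ13), summed entrywise:
Answer: row 1: [7*I/4, -1/3 - I/5]; row 2: [7/3 + I/5, -7*I/4]


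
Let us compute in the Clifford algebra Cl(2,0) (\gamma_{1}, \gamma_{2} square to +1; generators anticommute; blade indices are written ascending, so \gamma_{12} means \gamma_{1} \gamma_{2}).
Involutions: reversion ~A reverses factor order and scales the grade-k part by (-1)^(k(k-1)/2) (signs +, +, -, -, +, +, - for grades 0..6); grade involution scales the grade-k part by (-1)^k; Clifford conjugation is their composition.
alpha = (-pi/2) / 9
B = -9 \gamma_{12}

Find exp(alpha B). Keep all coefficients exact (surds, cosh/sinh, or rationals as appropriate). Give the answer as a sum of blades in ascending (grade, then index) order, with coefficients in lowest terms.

B^2 = (-9)^2*(\gamma_{12})^2 = 81*(-1) = -81 (a basis 2-blade squares to minus the product of its generators' squares).
B^2 = -81 — B^2 < 0, so the exponential closes trigonometrically: l = 9, alpha*l = - \frac{\pi}{2}, so exp(alpha B) = cos(- \frac{\pi}{2}) + (sin(- \frac{\pi}{2})/9)*B = 0 + (- \frac{1}{9})*B.
Answer: \gamma_{12}
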